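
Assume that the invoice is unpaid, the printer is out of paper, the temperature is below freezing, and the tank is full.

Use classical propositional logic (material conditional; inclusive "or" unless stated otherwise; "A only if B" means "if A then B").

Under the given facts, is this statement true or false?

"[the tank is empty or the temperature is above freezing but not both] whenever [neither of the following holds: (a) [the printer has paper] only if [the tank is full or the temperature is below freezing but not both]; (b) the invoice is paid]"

Let S = "the printer has paper" (F), K = "the tank is full" (T), D = "the temperature is below freezing" (T), V = "the invoice is paid" (F).
Parsed as ((S → (K ⊕ D)) ↓ V) → (¬K ⊕ ¬D)

K ⊕ D = T ⊕ T = F
S → (K ⊕ D) = F → F = T
(S → (K ⊕ D)) ↓ V = T ↓ F = F
¬K = ¬T = F
¬D = ¬T = F
¬K ⊕ ¬D = F ⊕ F = F
((S → (K ⊕ D)) ↓ V) → (¬K ⊕ ¬D) = F → F = T

True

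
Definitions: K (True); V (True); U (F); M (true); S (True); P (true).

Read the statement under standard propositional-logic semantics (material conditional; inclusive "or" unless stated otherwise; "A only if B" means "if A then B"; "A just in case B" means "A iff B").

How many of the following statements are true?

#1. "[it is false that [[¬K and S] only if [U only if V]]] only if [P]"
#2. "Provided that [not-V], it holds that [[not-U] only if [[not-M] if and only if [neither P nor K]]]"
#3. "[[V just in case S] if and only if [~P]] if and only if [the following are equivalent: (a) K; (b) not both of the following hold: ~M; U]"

#1: Parsed as ¬((¬K ∧ S) → (U → V)) → P

¬K = ¬T = F
¬K ∧ S = F ∧ T = F
U → V = F → T = T
(¬K ∧ S) → (U → V) = F → T = T
¬((¬K ∧ S) → (U → V)) = ¬T = F
¬((¬K ∧ S) → (U → V)) → P = F → T = T
So #1 is true.

#2: In symbols: ¬V → (¬U → (¬M ↔ (P ↓ K)))

¬V = ¬T = F
¬U = ¬F = T
¬M = ¬T = F
P ↓ K = T ↓ T = F
¬M ↔ (P ↓ K) = F ↔ F = T
¬U → (¬M ↔ (P ↓ K)) = T → T = T
¬V → (¬U → (¬M ↔ (P ↓ K))) = F → T = T
Thus #2 is true.

#3: Parsed as ((V ↔ S) ↔ ¬P) ↔ (K ↔ (¬M ↑ U))

V ↔ S = T ↔ T = T
¬P = ¬T = F
(V ↔ S) ↔ ¬P = T ↔ F = F
¬M = ¬T = F
¬M ↑ U = F ↑ F = T
K ↔ (¬M ↑ U) = T ↔ T = T
((V ↔ S) ↔ ¬P) ↔ (K ↔ (¬M ↑ U)) = F ↔ T = F
Thus #3 is false.

2 of the 3 statements are true (#1, #2).

2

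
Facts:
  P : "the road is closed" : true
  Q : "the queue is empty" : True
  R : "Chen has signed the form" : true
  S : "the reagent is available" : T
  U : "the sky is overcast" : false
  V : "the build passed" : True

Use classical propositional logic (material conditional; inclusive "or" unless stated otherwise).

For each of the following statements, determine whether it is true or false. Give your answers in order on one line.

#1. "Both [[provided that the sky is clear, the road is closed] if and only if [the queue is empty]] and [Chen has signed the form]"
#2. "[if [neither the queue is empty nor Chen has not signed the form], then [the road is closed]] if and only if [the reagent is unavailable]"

#1: In symbols: ((~U -> P) <-> Q) & R

~U = ~F = T
~U -> P = T -> T = T
(~U -> P) <-> Q = T <-> T = T
((~U -> P) <-> Q) & R = T & T = T
Hence #1 is true.

#2: Formalization: ((Q nor ~R) -> P) <-> ~S

~R = ~T = F
Q nor ~R = T nor F = F
(Q nor ~R) -> P = F -> T = T
~S = ~T = F
((Q nor ~R) -> P) <-> ~S = T <-> F = F
Hence #2 is false.

#1 true, #2 false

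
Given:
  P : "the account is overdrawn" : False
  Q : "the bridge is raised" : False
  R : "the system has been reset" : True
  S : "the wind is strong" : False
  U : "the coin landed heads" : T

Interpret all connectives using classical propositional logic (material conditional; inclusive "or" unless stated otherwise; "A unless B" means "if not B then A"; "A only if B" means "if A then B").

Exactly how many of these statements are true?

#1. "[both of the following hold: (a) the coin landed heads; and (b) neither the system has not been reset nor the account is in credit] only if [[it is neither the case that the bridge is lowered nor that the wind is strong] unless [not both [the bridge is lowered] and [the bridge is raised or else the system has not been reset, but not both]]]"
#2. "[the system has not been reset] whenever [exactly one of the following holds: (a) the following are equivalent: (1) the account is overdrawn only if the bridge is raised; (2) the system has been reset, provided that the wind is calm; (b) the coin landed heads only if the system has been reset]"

2

#1: Parsed as (U and (not R nor not P)) -> ((not Q nor S) or (not Q nand (Q xor not R)))

not R = not True = False
not P = not False = True
not R nor not P = False nor True = False
U and (not R nor not P) = True and False = False
not Q = not False = True
not Q nor S = True nor False = False
not Q = not False = True
not R = not True = False
Q xor not R = False xor False = False
not Q nand (Q xor not R) = True nand False = True
(not Q nor S) or (not Q nand (Q xor not R)) = False or True = True
(U and (not R nor not P)) -> ((not Q nor S) or (not Q nand (Q xor not R))) = False -> True = True
So #1 is true.

#2: In symbols: (((P -> Q) iff (not S -> R)) xor (U -> R)) -> not R

P -> Q = False -> False = True
not S = not False = True
not S -> R = True -> True = True
(P -> Q) iff (not S -> R) = True iff True = True
U -> R = True -> True = True
((P -> Q) iff (not S -> R)) xor (U -> R) = True xor True = False
not R = not True = False
(((P -> Q) iff (not S -> R)) xor (U -> R)) -> not R = False -> False = True
Hence #2 is true.

True statements: 2.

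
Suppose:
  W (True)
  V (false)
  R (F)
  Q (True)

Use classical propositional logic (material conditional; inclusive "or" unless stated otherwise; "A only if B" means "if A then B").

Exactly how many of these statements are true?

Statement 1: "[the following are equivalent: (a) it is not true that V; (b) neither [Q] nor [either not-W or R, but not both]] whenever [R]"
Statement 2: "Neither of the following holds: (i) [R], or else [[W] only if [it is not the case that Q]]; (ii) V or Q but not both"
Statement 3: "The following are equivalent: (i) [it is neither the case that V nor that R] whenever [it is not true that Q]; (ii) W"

2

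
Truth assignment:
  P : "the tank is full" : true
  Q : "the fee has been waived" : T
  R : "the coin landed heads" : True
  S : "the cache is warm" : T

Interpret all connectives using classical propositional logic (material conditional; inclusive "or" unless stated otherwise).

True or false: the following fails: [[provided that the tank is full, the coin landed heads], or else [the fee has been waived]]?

False

This is not ((P -> R) or Q).

P -> R = True -> True = True
(P -> R) or Q = True or True = True
not ((P -> R) or Q) = not True = False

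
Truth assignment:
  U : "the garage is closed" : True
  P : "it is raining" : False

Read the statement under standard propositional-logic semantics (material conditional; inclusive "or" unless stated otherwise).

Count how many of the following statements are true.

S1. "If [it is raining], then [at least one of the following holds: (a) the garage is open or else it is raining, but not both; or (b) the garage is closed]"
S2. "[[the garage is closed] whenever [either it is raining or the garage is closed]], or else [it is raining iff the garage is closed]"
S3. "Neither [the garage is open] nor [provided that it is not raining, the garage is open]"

3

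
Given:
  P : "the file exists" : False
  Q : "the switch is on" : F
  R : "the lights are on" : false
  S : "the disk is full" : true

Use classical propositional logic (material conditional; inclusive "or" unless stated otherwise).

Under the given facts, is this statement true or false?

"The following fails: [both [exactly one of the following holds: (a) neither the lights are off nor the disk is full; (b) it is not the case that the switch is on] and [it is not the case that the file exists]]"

false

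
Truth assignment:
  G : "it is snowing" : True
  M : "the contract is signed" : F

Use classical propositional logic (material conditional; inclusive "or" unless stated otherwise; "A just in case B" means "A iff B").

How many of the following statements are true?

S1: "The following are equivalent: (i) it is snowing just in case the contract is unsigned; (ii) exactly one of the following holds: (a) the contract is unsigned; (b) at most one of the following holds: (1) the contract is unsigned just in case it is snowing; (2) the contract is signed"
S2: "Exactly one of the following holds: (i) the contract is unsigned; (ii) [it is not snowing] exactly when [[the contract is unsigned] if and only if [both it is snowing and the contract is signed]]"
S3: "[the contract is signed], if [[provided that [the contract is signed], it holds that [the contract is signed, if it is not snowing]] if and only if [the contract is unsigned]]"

S1: Parsed as (G ↔ ¬M) ↔ (¬M ⊕ ((¬M ↔ G) ↑ M))

¬M = ¬F = T
G ↔ ¬M = T ↔ T = T
¬M = ¬F = T
¬M = ¬F = T
¬M ↔ G = T ↔ T = T
(¬M ↔ G) ↑ M = T ↑ F = T
¬M ⊕ ((¬M ↔ G) ↑ M) = T ⊕ T = F
(G ↔ ¬M) ↔ (¬M ⊕ ((¬M ↔ G) ↑ M)) = T ↔ F = F
So S1 is false.

S2: Formalization: ¬M ⊕ (¬G ↔ (¬M ↔ (G ∧ M)))

¬M = ¬F = T
¬G = ¬T = F
¬M = ¬F = T
G ∧ M = T ∧ F = F
¬M ↔ (G ∧ M) = T ↔ F = F
¬G ↔ (¬M ↔ (G ∧ M)) = F ↔ F = T
¬M ⊕ (¬G ↔ (¬M ↔ (G ∧ M))) = T ⊕ T = F
Hence S2 is false.

S3: Parsed as ((M → (¬G → M)) ↔ ¬M) → M

¬G = ¬T = F
¬G → M = F → F = T
M → (¬G → M) = F → T = T
¬M = ¬F = T
(M → (¬G → M)) ↔ ¬M = T ↔ T = T
((M → (¬G → M)) ↔ ¬M) → M = T → F = F
Hence S3 is false.

Count: 0.

0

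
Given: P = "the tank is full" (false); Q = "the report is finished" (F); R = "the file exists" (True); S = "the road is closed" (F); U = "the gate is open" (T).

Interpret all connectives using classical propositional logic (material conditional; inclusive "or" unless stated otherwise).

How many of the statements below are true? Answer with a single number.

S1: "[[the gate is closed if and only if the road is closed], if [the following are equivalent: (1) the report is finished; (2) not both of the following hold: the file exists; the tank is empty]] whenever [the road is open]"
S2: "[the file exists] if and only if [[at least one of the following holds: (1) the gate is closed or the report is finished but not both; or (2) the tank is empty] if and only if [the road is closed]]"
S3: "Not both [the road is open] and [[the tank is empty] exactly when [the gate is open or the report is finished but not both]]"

1

S1: Parsed as ~S -> ((Q <-> (R nand ~P)) -> (~U <-> S))

~S = ~F = T
~P = ~F = T
R nand ~P = T nand T = F
Q <-> (R nand ~P) = F <-> F = T
~U = ~T = F
~U <-> S = F <-> F = T
(Q <-> (R nand ~P)) -> (~U <-> S) = T -> T = T
~S -> ((Q <-> (R nand ~P)) -> (~U <-> S)) = T -> T = T
Hence S1 is true.

S2: Parsed as R <-> (((~U xor Q) | ~P) <-> S)

~U = ~T = F
~U xor Q = F xor F = F
~P = ~F = T
(~U xor Q) | ~P = F | T = T
((~U xor Q) | ~P) <-> S = T <-> F = F
R <-> (((~U xor Q) | ~P) <-> S) = T <-> F = F
So S2 is false.

S3: Formalization: ~S nand (~P <-> (U xor Q))

~S = ~F = T
~P = ~F = T
U xor Q = T xor F = T
~P <-> (U xor Q) = T <-> T = T
~S nand (~P <-> (U xor Q)) = T nand T = F
Hence S3 is false.

1 of the 3 statements is true.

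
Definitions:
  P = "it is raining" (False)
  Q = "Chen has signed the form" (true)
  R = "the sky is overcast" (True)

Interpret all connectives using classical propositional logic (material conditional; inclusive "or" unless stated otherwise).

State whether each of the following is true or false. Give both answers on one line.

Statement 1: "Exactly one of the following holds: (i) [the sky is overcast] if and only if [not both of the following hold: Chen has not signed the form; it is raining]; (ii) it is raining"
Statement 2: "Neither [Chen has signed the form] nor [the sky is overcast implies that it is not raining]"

Statement 1 true, Statement 2 false

Statement 1: In symbols: (R iff (not Q nand P)) xor P

not Q = not True = False
not Q nand P = False nand False = True
R iff (not Q nand P) = True iff True = True
(R iff (not Q nand P)) xor P = True xor False = True
Hence Statement 1 is true.

Statement 2: In symbols: Q nor (R -> not P)

not P = not False = True
R -> not P = True -> True = True
Q nor (R -> not P) = True nor True = False
So Statement 2 is false.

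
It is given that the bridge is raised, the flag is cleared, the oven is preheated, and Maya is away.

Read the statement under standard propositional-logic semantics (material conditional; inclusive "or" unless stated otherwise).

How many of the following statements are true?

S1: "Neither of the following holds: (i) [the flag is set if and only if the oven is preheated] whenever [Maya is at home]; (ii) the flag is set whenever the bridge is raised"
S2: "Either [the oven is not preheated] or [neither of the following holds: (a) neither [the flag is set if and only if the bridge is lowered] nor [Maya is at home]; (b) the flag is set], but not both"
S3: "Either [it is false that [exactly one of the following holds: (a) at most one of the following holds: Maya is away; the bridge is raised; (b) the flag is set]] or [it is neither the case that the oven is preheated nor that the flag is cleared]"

Let D = "Maya is at home" (F), U = "the flag is set" (F), V = "the oven is preheated" (T), N = "the bridge is raised" (T).

S1: In symbols: (D -> (U <-> V)) nor (N -> U)

U <-> V = F <-> T = F
D -> (U <-> V) = F -> F = T
N -> U = T -> F = F
(D -> (U <-> V)) nor (N -> U) = T nor F = F
Thus S1 is false.

S2: Parsed as ~V xor (((U <-> ~N) nor D) nor U)

~V = ~T = F
~N = ~T = F
U <-> ~N = F <-> F = T
(U <-> ~N) nor D = T nor F = F
((U <-> ~N) nor D) nor U = F nor F = T
~V xor (((U <-> ~N) nor D) nor U) = F xor T = T
Hence S2 is true.

S3: Parsed as ~((~D nand N) xor U) | (V nor ~U)

~D = ~F = T
~D nand N = T nand T = F
(~D nand N) xor U = F xor F = F
~((~D nand N) xor U) = ~F = T
~U = ~F = T
V nor ~U = T nor T = F
~((~D nand N) xor U) | (V nor ~U) = T | F = T
Hence S3 is true.

Count: 2.

2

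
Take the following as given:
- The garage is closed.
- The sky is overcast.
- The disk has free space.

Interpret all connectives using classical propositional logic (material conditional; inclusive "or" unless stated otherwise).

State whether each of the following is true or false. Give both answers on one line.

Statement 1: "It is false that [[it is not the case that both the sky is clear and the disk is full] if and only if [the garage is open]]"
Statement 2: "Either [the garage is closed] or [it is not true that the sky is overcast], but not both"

Let Q = "the sky is overcast" (T), R = "the disk is full" (F), P = "the garage is closed" (T).

Statement 1: This is ¬((¬Q ↑ R) ↔ ¬P).

¬Q = ¬T = F
¬Q ↑ R = F ↑ F = T
¬P = ¬T = F
(¬Q ↑ R) ↔ ¬P = T ↔ F = F
¬((¬Q ↑ R) ↔ ¬P) = ¬F = T
Hence Statement 1 is true.

Statement 2: Parsed as P ⊕ ¬Q

¬Q = ¬T = F
P ⊕ ¬Q = T ⊕ F = T
Hence Statement 2 is true.

Statement 1 true, Statement 2 true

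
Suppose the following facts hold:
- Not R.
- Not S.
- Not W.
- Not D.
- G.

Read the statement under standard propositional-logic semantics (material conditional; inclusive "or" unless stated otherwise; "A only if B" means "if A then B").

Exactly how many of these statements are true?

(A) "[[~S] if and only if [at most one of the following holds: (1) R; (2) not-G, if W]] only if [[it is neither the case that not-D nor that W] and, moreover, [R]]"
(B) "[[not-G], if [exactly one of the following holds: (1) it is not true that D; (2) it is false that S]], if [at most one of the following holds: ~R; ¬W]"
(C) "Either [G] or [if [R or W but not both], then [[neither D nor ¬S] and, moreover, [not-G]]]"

(A): In symbols: (¬S ↔ (R ↑ (W → ¬G))) → ((¬D ↓ W) ∧ R)

¬S = ¬F = T
¬G = ¬T = F
W → ¬G = F → F = T
R ↑ (W → ¬G) = F ↑ T = T
¬S ↔ (R ↑ (W → ¬G)) = T ↔ T = T
¬D = ¬F = T
¬D ↓ W = T ↓ F = F
(¬D ↓ W) ∧ R = F ∧ F = F
(¬S ↔ (R ↑ (W → ¬G))) → ((¬D ↓ W) ∧ R) = T → F = F
Thus (A) is false.

(B): Formalization: (¬R ↑ ¬W) → ((¬D ⊕ ¬S) → ¬G)

¬R = ¬F = T
¬W = ¬F = T
¬R ↑ ¬W = T ↑ T = F
¬D = ¬F = T
¬S = ¬F = T
¬D ⊕ ¬S = T ⊕ T = F
¬G = ¬T = F
(¬D ⊕ ¬S) → ¬G = F → F = T
(¬R ↑ ¬W) → ((¬D ⊕ ¬S) → ¬G) = F → T = T
Hence (B) is true.

(C): Formalization: G ∨ ((R ⊕ W) → ((D ↓ ¬S) ∧ ¬G))

R ⊕ W = F ⊕ F = F
¬S = ¬F = T
D ↓ ¬S = F ↓ T = F
¬G = ¬T = F
(D ↓ ¬S) ∧ ¬G = F ∧ F = F
(R ⊕ W) → ((D ↓ ¬S) ∧ ¬G) = F → F = T
G ∨ ((R ⊕ W) → ((D ↓ ¬S) ∧ ¬G)) = T ∨ T = T
So (C) is true.

Count: 2.

2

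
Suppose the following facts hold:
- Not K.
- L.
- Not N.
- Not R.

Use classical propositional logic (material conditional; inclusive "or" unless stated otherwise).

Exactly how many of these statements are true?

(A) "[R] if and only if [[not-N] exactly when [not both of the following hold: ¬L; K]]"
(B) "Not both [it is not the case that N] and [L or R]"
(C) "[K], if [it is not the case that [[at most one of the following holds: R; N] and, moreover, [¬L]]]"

(A): In symbols: R ↔ (¬N ↔ (¬L ↑ K))

¬N = ¬F = T
¬L = ¬T = F
¬L ↑ K = F ↑ F = T
¬N ↔ (¬L ↑ K) = T ↔ T = T
R ↔ (¬N ↔ (¬L ↑ K)) = F ↔ T = F
Thus (A) is false.

(B): Parsed as ¬N ↑ (L ∨ R)

¬N = ¬F = T
L ∨ R = T ∨ F = T
¬N ↑ (L ∨ R) = T ↑ T = F
Hence (B) is false.

(C): In symbols: ¬((R ↑ N) ∧ ¬L) → K

R ↑ N = F ↑ F = T
¬L = ¬T = F
(R ↑ N) ∧ ¬L = T ∧ F = F
¬((R ↑ N) ∧ ¬L) = ¬F = T
¬((R ↑ N) ∧ ¬L) → K = T → F = F
Thus (C) is false.

True statements: 0 (none).

0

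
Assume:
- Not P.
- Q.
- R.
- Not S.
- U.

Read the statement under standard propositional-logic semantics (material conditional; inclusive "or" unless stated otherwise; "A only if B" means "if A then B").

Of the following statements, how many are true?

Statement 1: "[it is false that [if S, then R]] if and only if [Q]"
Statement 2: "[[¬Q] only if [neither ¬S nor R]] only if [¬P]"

Statement 1: In symbols: not (S -> R) iff Q

S -> R = False -> True = True
not (S -> R) = not True = False
not (S -> R) iff Q = False iff True = False
So Statement 1 is false.

Statement 2: Formalization: (not Q -> (not S nor R)) -> not P

not Q = not True = False
not S = not False = True
not S nor R = True nor True = False
not Q -> (not S nor R) = False -> False = True
not P = not False = True
(not Q -> (not S nor R)) -> not P = True -> True = True
So Statement 2 is true.

True statements: 1.

1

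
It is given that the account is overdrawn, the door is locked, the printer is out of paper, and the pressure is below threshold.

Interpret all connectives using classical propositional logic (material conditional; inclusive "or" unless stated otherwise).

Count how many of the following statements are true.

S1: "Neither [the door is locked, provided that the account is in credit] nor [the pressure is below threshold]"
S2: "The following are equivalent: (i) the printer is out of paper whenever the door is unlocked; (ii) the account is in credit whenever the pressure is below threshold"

Let D = "the account is overdrawn" (True), G = "the door is locked" (True), U = "the pressure is above threshold" (False), L = "the printer has paper" (False).

S1: This is (not D -> G) nor not U.

not D = not True = False
not D -> G = False -> True = True
not U = not False = True
(not D -> G) nor not U = True nor True = False
Thus S1 is false.

S2: Parsed as (not G -> not L) iff (not U -> not D)

not G = not True = False
not L = not False = True
not G -> not L = False -> True = True
not U = not False = True
not D = not True = False
not U -> not D = True -> False = False
(not G -> not L) iff (not U -> not D) = True iff False = False
So S2 is false.

True statements: 0 (none).

0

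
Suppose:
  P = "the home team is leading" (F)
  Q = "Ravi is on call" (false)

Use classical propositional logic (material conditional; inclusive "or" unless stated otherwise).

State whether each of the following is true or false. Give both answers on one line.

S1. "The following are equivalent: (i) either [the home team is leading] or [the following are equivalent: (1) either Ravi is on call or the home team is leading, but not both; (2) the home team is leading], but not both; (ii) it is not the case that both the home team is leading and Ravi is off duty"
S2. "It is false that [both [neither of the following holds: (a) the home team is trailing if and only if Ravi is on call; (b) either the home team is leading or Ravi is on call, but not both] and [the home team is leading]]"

S1: Formalization: (P xor ((Q xor P) iff P)) iff (P nand not Q)

Q xor P = False xor False = False
(Q xor P) iff P = False iff False = True
P xor ((Q xor P) iff P) = False xor True = True
not Q = not False = True
P nand not Q = False nand True = True
(P xor ((Q xor P) iff P)) iff (P nand not Q) = True iff True = True
Hence S1 is true.

S2: This is not (((not P iff Q) nor (P xor Q)) and P).

not P = not False = True
not P iff Q = True iff False = False
P xor Q = False xor False = False
(not P iff Q) nor (P xor Q) = False nor False = True
((not P iff Q) nor (P xor Q)) and P = True and False = False
not (((not P iff Q) nor (P xor Q)) and P) = not False = True
Hence S2 is true.

S1 true / S2 true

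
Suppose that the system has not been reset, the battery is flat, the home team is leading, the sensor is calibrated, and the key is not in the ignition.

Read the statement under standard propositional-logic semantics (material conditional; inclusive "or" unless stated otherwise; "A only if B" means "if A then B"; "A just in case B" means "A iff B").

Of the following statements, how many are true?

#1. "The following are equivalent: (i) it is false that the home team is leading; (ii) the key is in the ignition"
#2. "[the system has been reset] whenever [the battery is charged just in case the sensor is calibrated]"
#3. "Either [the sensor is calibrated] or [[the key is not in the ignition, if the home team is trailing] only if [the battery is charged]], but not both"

3

Let N = "the home team is leading" (T), G = "the key is in the ignition" (F), D = "the battery is charged" (F), P = "the sensor is calibrated" (T), R = "the system has been reset" (F).

#1: In symbols: ~N <-> G

~N = ~T = F
~N <-> G = F <-> F = T
So #1 is true.

#2: This is (D <-> P) -> R.

D <-> P = F <-> T = F
(D <-> P) -> R = F -> F = T
So #2 is true.

#3: This is P xor ((~N -> ~G) -> D).

~N = ~T = F
~G = ~F = T
~N -> ~G = F -> T = T
(~N -> ~G) -> D = T -> F = F
P xor ((~N -> ~G) -> D) = T xor F = T
Hence #3 is true.

True statements: 3.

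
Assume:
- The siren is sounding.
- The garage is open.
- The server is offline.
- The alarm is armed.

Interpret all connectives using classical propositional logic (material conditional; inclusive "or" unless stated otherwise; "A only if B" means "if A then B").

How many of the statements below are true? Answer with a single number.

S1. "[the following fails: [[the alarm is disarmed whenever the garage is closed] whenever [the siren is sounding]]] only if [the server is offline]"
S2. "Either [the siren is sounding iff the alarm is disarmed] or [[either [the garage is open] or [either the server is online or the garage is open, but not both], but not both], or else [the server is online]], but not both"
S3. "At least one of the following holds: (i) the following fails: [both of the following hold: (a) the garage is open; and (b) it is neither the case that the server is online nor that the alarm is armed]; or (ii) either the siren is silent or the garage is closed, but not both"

2

Let R = "the siren is sounding" (True), L = "the garage is closed" (False), G = "the alarm is armed" (True), S = "the server is online" (False).

S1: Parsed as not (R -> (L -> not G)) -> not S

not G = not True = False
L -> not G = False -> False = True
R -> (L -> not G) = True -> True = True
not (R -> (L -> not G)) = not True = False
not S = not False = True
not (R -> (L -> not G)) -> not S = False -> True = True
So S1 is true.

S2: In symbols: (R iff not G) xor ((not L xor (S xor not L)) or S)

not G = not True = False
R iff not G = True iff False = False
not L = not False = True
not L = not False = True
S xor not L = False xor True = True
not L xor (S xor not L) = True xor True = False
(not L xor (S xor not L)) or S = False or False = False
(R iff not G) xor ((not L xor (S xor not L)) or S) = False xor False = False
So S2 is false.

S3: In symbols: not (not L and (S nor G)) or (not R xor L)

not L = not False = True
S nor G = False nor True = False
not L and (S nor G) = True and False = False
not (not L and (S nor G)) = not False = True
not R = not True = False
not R xor L = False xor False = False
not (not L and (S nor G)) or (not R xor L) = True or False = True
So S3 is true.

2 of the 3 statements are true (S1, S3).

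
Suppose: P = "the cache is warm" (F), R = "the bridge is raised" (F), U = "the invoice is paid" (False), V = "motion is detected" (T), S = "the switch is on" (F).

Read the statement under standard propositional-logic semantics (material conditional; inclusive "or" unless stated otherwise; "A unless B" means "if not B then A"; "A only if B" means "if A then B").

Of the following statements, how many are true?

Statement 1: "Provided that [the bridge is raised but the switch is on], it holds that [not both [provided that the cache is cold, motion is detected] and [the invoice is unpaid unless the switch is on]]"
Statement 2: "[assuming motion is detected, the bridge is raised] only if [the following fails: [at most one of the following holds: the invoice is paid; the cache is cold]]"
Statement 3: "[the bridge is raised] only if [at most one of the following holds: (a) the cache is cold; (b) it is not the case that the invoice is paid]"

3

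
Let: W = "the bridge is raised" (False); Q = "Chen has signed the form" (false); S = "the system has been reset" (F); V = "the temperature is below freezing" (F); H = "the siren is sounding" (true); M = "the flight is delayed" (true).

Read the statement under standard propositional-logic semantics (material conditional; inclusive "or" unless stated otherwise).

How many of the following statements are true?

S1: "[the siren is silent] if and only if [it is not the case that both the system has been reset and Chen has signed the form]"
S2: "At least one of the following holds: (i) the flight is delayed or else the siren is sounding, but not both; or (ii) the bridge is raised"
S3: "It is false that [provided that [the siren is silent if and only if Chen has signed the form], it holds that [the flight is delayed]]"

S1: This is ¬H ↔ (S ↑ Q).

¬H = ¬T = F
S ↑ Q = F ↑ F = T
¬H ↔ (S ↑ Q) = F ↔ T = F
Hence S1 is false.

S2: Parsed as (M ⊕ H) ∨ W

M ⊕ H = T ⊕ T = F
(M ⊕ H) ∨ W = F ∨ F = F
Hence S2 is false.

S3: In symbols: ¬((¬H ↔ Q) → M)

¬H = ¬T = F
¬H ↔ Q = F ↔ F = T
(¬H ↔ Q) → M = T → T = T
¬((¬H ↔ Q) → M) = ¬T = F
So S3 is false.

Count: 0.

0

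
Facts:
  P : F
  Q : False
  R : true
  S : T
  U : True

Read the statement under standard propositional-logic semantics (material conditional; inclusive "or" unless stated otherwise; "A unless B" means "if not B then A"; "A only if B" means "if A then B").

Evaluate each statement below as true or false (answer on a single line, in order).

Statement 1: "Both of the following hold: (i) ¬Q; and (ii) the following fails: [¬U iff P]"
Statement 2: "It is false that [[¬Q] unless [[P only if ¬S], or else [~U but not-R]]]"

Statement 1: Parsed as not Q and not (not U iff P)

not Q = not False = True
not U = not True = False
not U iff P = False iff False = True
not (not U iff P) = not True = False
not Q and not (not U iff P) = True and False = False
Hence Statement 1 is false.

Statement 2: Parsed as not (not Q or ((P -> not S) or (not U and not R)))

not Q = not False = True
not S = not True = False
P -> not S = False -> False = True
not U = not True = False
not R = not True = False
not U and not R = False and False = False
(P -> not S) or (not U and not R) = True or False = True
not Q or ((P -> not S) or (not U and not R)) = True or True = True
not (not Q or ((P -> not S) or (not U and not R))) = not True = False
So Statement 2 is false.

Statement 1 F, Statement 2 F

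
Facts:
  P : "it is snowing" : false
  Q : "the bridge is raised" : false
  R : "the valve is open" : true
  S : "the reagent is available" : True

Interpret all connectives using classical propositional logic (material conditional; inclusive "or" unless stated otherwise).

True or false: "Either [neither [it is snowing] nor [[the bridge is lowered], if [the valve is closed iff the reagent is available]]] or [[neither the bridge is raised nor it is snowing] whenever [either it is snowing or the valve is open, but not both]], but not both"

Formalization: (P nor ((not R iff S) -> not Q)) xor ((P xor R) -> (Q nor P))

not R = not True = False
not R iff S = False iff True = False
not Q = not False = True
(not R iff S) -> not Q = False -> True = True
P nor ((not R iff S) -> not Q) = False nor True = False
P xor R = False xor True = True
Q nor P = False nor False = True
(P xor R) -> (Q nor P) = True -> True = True
(P nor ((not R iff S) -> not Q)) xor ((P xor R) -> (Q nor P)) = False xor True = True

True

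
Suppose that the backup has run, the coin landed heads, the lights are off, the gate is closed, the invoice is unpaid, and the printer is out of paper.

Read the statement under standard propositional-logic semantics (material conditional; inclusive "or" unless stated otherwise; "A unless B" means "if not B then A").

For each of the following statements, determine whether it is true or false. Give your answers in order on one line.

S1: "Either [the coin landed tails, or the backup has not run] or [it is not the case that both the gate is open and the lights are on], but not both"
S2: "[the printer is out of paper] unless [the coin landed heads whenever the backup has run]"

S1 T, S2 T

Let Q = "the coin landed heads" (True), P = "the backup has run" (True), S = "the gate is open" (False), R = "the lights are on" (False), V = "the printer has paper" (False).

S1: This is (not Q or not P) xor (S nand R).

not Q = not True = False
not P = not True = False
not Q or not P = False or False = False
S nand R = False nand False = True
(not Q or not P) xor (S nand R) = False xor True = True
So S1 is true.

S2: This is not V or (P -> Q).

not V = not False = True
P -> Q = True -> True = True
not V or (P -> Q) = True or True = True
So S2 is true.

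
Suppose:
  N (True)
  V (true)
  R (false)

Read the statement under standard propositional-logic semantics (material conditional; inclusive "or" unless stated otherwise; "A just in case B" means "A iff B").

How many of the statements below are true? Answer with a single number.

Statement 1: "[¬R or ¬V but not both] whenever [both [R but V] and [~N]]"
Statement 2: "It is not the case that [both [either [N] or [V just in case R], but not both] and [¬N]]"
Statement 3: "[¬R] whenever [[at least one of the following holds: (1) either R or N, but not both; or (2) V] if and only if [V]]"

3

Statement 1: Formalization: ((R ∧ V) ∧ ¬N) → (¬R ⊕ ¬V)

R ∧ V = F ∧ T = F
¬N = ¬T = F
(R ∧ V) ∧ ¬N = F ∧ F = F
¬R = ¬F = T
¬V = ¬T = F
¬R ⊕ ¬V = T ⊕ F = T
((R ∧ V) ∧ ¬N) → (¬R ⊕ ¬V) = F → T = T
Thus Statement 1 is true.

Statement 2: This is ¬((N ⊕ (V ↔ R)) ∧ ¬N).

V ↔ R = T ↔ F = F
N ⊕ (V ↔ R) = T ⊕ F = T
¬N = ¬T = F
(N ⊕ (V ↔ R)) ∧ ¬N = T ∧ F = F
¬((N ⊕ (V ↔ R)) ∧ ¬N) = ¬F = T
Hence Statement 2 is true.

Statement 3: Formalization: (((R ⊕ N) ∨ V) ↔ V) → ¬R

R ⊕ N = F ⊕ T = T
(R ⊕ N) ∨ V = T ∨ T = T
((R ⊕ N) ∨ V) ↔ V = T ↔ T = T
¬R = ¬F = T
(((R ⊕ N) ∨ V) ↔ V) → ¬R = T → T = T
So Statement 3 is true.

Count: 3.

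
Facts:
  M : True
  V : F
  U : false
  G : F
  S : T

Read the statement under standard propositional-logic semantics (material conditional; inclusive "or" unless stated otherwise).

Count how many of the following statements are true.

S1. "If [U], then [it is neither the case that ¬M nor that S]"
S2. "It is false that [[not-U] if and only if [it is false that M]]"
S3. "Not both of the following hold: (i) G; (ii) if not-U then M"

S1: Formalization: U -> (~M nor S)

~M = ~T = F
~M nor S = F nor T = F
U -> (~M nor S) = F -> F = T
So S1 is true.

S2: This is ~(~U <-> ~M).

~U = ~F = T
~M = ~T = F
~U <-> ~M = T <-> F = F
~(~U <-> ~M) = ~F = T
Thus S2 is true.

S3: Formalization: G nand (~U -> M)

~U = ~F = T
~U -> M = T -> T = T
G nand (~U -> M) = F nand T = T
Thus S3 is true.

Count: 3.

3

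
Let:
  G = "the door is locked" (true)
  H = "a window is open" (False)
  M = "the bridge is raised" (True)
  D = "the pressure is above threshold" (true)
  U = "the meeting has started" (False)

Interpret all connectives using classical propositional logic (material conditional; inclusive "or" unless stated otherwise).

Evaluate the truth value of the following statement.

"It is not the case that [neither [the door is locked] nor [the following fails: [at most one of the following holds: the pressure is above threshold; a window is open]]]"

Values: G=T, D=T, H=F.
Formalization: ~(G nor ~(D nand H))

D nand H = T nand F = T
~(D nand H) = ~T = F
G nor ~(D nand H) = T nor F = F
~(G nor ~(D nand H)) = ~F = T

true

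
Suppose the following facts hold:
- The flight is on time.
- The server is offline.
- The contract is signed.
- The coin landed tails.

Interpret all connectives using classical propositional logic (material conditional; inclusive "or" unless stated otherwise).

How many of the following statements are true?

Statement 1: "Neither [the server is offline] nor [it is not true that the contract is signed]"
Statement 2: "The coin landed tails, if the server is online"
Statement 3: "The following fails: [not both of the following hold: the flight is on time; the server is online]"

Let Q = "the server is online" (F), R = "the contract is signed" (T), S = "the coin landed heads" (F), P = "the flight is delayed" (F).

Statement 1: In symbols: ~Q nor ~R

~Q = ~F = T
~R = ~T = F
~Q nor ~R = T nor F = F
Thus Statement 1 is false.

Statement 2: Formalization: Q -> ~S

~S = ~F = T
Q -> ~S = F -> T = T
Hence Statement 2 is true.

Statement 3: Parsed as ~(~P nand Q)

~P = ~F = T
~P nand Q = T nand F = T
~(~P nand Q) = ~T = F
Hence Statement 3 is false.

True statements: 1.

1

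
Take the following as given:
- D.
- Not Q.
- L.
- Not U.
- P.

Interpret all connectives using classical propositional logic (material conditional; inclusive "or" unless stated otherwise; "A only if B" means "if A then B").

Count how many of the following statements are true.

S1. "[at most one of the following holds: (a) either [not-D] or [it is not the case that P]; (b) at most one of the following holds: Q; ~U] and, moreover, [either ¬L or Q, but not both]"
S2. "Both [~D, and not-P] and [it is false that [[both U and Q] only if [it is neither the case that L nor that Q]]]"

0

S1: In symbols: ((not D or not P) nand (Q nand not U)) and (not L xor Q)

not D = not True = False
not P = not True = False
not D or not P = False or False = False
not U = not False = True
Q nand not U = False nand True = True
(not D or not P) nand (Q nand not U) = False nand True = True
not L = not True = False
not L xor Q = False xor False = False
((not D or not P) nand (Q nand not U)) and (not L xor Q) = True and False = False
So S1 is false.

S2: In symbols: (not D and not P) and not ((U and Q) -> (L nor Q))

not D = not True = False
not P = not True = False
not D and not P = False and False = False
U and Q = False and False = False
L nor Q = True nor False = False
(U and Q) -> (L nor Q) = False -> False = True
not ((U and Q) -> (L nor Q)) = not True = False
(not D and not P) and not ((U and Q) -> (L nor Q)) = False and False = False
Thus S2 is false.

0 of the 2 statements are true (none).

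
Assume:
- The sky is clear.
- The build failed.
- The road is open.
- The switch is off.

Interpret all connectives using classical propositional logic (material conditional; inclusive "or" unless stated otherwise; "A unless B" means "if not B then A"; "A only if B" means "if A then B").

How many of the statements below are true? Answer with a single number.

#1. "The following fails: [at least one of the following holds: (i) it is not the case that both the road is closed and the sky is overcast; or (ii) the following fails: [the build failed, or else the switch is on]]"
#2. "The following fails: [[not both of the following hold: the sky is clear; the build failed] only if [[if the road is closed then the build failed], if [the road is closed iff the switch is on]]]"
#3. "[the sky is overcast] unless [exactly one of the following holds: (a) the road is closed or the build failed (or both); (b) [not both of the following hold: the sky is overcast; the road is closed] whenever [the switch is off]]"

0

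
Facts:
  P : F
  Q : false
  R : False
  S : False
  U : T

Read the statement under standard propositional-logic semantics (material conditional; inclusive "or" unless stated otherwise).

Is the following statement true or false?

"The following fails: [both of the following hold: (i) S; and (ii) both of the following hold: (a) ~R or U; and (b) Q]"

True.

Values: S=False, R=False, U=True, Q=False.
In symbols: not (S and ((not R or U) and Q))

not R = not False = True
not R or U = True or True = True
(not R or U) and Q = True and False = False
S and ((not R or U) and Q) = False and False = False
not (S and ((not R or U) and Q)) = not False = True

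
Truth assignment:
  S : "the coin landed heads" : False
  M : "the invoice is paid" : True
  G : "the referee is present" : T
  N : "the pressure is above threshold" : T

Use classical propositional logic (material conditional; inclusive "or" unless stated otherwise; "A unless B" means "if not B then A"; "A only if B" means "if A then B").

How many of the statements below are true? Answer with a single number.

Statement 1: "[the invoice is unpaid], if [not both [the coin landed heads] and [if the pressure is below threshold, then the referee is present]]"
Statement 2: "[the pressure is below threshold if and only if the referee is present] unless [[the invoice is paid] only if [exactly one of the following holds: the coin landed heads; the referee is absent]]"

Statement 1: This is (S nand (~N -> G)) -> ~M.

~N = ~T = F
~N -> G = F -> T = T
S nand (~N -> G) = F nand T = T
~M = ~T = F
(S nand (~N -> G)) -> ~M = T -> F = F
Thus Statement 1 is false.

Statement 2: Parsed as (~N <-> G) | (M -> (S xor ~G))

~N = ~T = F
~N <-> G = F <-> T = F
~G = ~T = F
S xor ~G = F xor F = F
M -> (S xor ~G) = T -> F = F
(~N <-> G) | (M -> (S xor ~G)) = F | F = F
So Statement 2 is false.

True statements: 0 (none).

0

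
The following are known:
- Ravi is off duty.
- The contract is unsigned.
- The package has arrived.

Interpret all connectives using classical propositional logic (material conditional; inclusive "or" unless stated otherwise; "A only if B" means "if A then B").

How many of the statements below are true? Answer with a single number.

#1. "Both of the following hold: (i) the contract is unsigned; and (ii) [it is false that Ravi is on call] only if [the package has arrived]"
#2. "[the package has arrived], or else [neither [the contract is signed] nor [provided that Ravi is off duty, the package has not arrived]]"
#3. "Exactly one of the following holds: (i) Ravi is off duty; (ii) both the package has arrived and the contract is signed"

Let Q = "the contract is signed" (F), P = "Ravi is on call" (F), R = "the package has arrived" (T).

#1: Formalization: ¬Q ∧ (¬P → R)

¬Q = ¬F = T
¬P = ¬F = T
¬P → R = T → T = T
¬Q ∧ (¬P → R) = T ∧ T = T
Hence #1 is true.

#2: This is R ∨ (Q ↓ (¬P → ¬R)).

¬P = ¬F = T
¬R = ¬T = F
¬P → ¬R = T → F = F
Q ↓ (¬P → ¬R) = F ↓ F = T
R ∨ (Q ↓ (¬P → ¬R)) = T ∨ T = T
Thus #2 is true.

#3: Parsed as ¬P ⊕ (R ∧ Q)

¬P = ¬F = T
R ∧ Q = T ∧ F = F
¬P ⊕ (R ∧ Q) = T ⊕ F = T
Thus #3 is true.

True statements: 3.

3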